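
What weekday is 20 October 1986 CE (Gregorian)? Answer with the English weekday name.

Monday

2446724 ≡ 0 (mod 7); counting from Monday = 0 gives Monday.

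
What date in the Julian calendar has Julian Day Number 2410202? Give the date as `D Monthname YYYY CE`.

JDN 2410202 is 22 October 1886 in the Gregorian calendar.
In the Julian calendar that day is 10 October 1886 CE.

10 October 1886 CE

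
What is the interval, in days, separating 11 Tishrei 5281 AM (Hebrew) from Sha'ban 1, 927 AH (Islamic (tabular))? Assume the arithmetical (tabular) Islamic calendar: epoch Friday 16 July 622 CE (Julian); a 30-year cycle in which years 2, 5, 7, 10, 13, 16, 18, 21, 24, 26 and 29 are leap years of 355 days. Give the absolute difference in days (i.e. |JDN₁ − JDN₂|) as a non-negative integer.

JDN of the first date = 2276504.
JDN of the second date = 2276791.
|2276791 − 2276504| = 287.

287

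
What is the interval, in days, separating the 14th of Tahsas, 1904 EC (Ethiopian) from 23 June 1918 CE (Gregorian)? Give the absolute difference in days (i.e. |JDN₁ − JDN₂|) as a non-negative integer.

First date → JDN 2419395; second date → JDN 2421768.
The interval is |2419395 − 2421768| = 2373 days.

2373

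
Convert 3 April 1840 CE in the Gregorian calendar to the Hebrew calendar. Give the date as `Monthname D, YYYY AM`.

Adar II 29, 5600 AM

Both dates share Julian Day Number 2393199; in the Hebrew calendar that is 29 Adar II 5600 AM.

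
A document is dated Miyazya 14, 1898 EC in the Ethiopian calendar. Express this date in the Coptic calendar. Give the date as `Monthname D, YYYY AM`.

Julian Day Number of the source date = 2417323.
Converting JDN 2417323 to the Coptic calendar gives 14 Parmouti 1622 AM.

Parmouti 14, 1622 AM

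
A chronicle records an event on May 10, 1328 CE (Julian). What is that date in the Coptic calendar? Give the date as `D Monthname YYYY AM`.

15 Pashons 1044 AM

Julian Day Number of the source date = 2206240.
Converting JDN 2206240 to the Coptic calendar gives 15 Pashons 1044 AM.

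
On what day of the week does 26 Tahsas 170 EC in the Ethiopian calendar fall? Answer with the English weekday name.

Sunday

In the proleptic Gregorian calendar this is 21 December 177 (JDN 1786063).
JDN 1786063 mod 7 = 6, and JDN 0 was a Monday, so this is a Sunday.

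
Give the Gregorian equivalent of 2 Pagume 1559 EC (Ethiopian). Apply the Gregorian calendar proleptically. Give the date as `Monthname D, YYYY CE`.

Julian Day Number of the source date = 2293641.
Converting JDN 2293641 to the Gregorian calendar gives 4 September 1567 CE.

September 4, 1567 CE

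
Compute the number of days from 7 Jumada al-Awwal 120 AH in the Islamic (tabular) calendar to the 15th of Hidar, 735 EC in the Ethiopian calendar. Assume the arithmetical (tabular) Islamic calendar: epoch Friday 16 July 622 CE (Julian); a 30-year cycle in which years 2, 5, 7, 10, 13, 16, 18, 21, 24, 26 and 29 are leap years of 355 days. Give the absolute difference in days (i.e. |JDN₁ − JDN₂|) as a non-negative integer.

1654

First date → JDN 1990734; second date → JDN 1992388.
The interval is |1990734 − 1992388| = 1654 days.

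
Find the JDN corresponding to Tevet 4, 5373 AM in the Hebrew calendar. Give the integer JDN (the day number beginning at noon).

2310193

In the Gregorian calendar the same day is 28 December 1612.
JDN 2400001 is 17 November 1858 CE (Gregorian), MJD 0; the target day is −89808 days from there, so JDN = 2310193.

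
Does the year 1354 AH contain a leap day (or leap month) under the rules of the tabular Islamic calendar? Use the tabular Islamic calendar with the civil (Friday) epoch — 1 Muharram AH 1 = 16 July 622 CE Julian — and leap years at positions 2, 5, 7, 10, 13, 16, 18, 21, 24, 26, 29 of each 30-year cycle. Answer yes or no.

no

Year 1354 AH is year 4 of its 30-year cycle; leap positions are 2, 5, 7, 10, 13, 16, 18, 21, 24, 26, 29, so it is a common year (354 days).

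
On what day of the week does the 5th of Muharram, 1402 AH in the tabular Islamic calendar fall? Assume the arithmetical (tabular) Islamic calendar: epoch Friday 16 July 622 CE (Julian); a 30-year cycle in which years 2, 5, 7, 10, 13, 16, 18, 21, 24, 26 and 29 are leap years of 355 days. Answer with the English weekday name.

In the Gregorian calendar this is 3 November 1981 (JDN 2444912).
Since JDN mod 7 = 1 (0 = Monday), the day is Tuesday.

Tuesday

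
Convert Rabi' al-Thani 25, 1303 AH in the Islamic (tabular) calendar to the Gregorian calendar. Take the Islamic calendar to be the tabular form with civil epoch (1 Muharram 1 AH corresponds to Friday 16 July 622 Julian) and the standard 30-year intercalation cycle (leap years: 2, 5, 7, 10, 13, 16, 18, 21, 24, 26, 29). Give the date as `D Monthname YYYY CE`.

31 January 1886 CE

Julian Day Number of the source date = 2409938.
Converting JDN 2409938 to the Gregorian calendar gives 31 January 1886 CE.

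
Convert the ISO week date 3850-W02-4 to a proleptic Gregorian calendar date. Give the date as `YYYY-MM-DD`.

3850-01-10

ISO week 1 of 3850 is the week containing the first Thursday of 3850.
Week 2, day 4 (Thursday) lands on 3850-01-10.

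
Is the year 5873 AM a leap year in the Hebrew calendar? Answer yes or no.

Hebrew year 5873 is year 2 of its 19-year Metonic cycle; leap years are at positions 3, 6, 8, 11, 14, 17, 19, so it is a common year (12 months).

no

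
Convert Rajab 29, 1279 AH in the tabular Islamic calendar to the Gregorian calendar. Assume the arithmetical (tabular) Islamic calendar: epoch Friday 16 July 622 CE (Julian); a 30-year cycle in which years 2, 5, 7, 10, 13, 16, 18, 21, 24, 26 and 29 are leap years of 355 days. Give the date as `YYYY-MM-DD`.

1863-01-20

Julian Day Number of the source date = 2401526.
Converting JDN 2401526 to the Gregorian calendar gives 20 January 1863 CE.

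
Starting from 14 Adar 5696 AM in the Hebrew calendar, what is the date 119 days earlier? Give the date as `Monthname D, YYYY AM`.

Counting 119 days back from JDN 2428236 reaches JDN 2428117, which is Cheshvan 14, 5696 AM.

Cheshvan 14, 5696 AM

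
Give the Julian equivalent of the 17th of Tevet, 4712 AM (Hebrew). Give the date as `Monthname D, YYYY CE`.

December 19, 951 CE

The source date corresponds to 24 December 951 in the proleptic Gregorian calendar (JDN 2068763).
That day falls on 19 December 951 CE in the Julian calendar.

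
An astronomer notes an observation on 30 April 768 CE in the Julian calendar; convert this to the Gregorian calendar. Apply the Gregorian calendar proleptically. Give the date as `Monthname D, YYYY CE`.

May 4, 768 CE

At this point the Julian calendar is 4 days behind the Gregorian.
30 April 768 Julian + 4 days → 4 May 768 Gregorian.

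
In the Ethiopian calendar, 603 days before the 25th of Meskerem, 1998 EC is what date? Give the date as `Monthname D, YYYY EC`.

Yekatit 2, 1996 EC

The starting date is JDN 2453649; 2453649 − 603 = 2453046.
JDN 2453046 corresponds to Yekatit 2, 1996 EC.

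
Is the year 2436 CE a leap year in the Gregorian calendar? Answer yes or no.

2436 is divisible by 4 and not by 100, so it is a leap year.

yes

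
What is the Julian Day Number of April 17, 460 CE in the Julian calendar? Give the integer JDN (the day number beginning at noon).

1889180

Equivalently 18 April 460 (proleptic Gregorian).
JDN 2400001 is 17 November 1858 CE (Gregorian), MJD 0; the target day is −510821 days from there, so JDN = 1889180.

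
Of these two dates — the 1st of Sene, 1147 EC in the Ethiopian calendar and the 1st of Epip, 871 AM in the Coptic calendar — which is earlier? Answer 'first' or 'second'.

first

The two dates have Julian Day Numbers 2143067 and 2143097 respectively.
Since 2143067 < 2143097, the first date comes first.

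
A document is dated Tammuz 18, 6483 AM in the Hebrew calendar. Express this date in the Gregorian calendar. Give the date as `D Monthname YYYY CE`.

13 July 2723 CE

Both dates share Julian Day Number 2715808; in the Gregorian calendar that is 13 July 2723 CE.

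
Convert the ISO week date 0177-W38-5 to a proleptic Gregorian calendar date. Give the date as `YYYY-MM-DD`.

0177-09-19

ISO week 1 of 177 is the week containing the first Thursday of 177.
Week 38, day 5 (Friday) lands on 0177-09-19.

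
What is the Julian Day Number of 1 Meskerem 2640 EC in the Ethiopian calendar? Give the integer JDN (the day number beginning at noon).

Equivalently 17 September 2647 (Gregorian).
JDN 2299161 is 15 October 1582 CE (Gregorian); the target day is +388955 days from there, so JDN = 2688116.

2688116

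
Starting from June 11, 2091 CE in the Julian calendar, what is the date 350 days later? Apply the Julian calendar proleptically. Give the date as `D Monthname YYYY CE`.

The starting date is JDN 2484957; 2484957 + 350 = 2485307.
JDN 2485307 corresponds to 26 May 2092 CE.

26 May 2092 CE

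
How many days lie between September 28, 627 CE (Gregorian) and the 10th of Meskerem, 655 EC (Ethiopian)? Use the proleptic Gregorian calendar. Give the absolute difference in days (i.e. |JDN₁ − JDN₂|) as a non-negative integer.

12766

First date → JDN 1950337; second date → JDN 1963103.
The interval is |1950337 − 1963103| = 12766 days.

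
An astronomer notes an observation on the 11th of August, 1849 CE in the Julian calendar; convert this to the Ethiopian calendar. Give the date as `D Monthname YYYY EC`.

18 Nehase 1841 EC

Julian Day Number of the source date = 2396628.
Converting JDN 2396628 to the Ethiopian calendar gives 18 Nehase 1841 EC.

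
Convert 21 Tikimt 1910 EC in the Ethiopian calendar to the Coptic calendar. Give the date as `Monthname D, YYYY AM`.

Paopi 21, 1634 AM

Both dates share Julian Day Number 2421533; in the Coptic calendar that is 21 Paopi 1634 AM.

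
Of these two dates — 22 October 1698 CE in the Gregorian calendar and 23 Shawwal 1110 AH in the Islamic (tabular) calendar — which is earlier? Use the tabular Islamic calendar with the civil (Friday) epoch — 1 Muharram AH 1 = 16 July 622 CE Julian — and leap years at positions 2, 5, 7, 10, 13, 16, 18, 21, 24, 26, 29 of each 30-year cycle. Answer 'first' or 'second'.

first

Converting both to JDN: 2341537 vs 2341721; the smaller is the first.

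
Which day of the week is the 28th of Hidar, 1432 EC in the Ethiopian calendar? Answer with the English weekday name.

This is JDN 2246981 (4 December 1439 Gregorian).
Since JDN mod 7 = 2 (0 = Monday), the day is Wednesday.

Wednesday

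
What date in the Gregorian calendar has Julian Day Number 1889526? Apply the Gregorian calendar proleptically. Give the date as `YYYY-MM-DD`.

0461-03-30

JDN 2451545 is 1 Jan 2000; 1889526 is −562019 days from there.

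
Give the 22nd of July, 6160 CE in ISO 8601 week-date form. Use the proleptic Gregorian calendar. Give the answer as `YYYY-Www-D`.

6160-W30-2

The weekday is Tuesday (ISO weekday 2).
That Tuesday belongs to ISO week 30 of ISO year 6160.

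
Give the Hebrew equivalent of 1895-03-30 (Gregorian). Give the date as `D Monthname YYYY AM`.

5 Nisan 5655 AM

Julian Day Number of the source date = 2413283.
Converting JDN 2413283 to the Hebrew calendar gives 5 Nisan 5655 AM.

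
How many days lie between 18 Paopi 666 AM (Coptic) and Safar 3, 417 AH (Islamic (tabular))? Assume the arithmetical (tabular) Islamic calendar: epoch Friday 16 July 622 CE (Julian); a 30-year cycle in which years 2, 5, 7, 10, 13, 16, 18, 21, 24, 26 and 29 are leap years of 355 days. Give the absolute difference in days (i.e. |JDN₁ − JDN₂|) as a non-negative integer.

27921

First date → JDN 2067968; second date → JDN 2095889.
The interval is |2067968 − 2095889| = 27921 days.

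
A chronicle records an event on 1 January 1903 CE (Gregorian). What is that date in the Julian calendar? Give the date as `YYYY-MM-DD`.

1902-12-19

At this point the Julian calendar is 13 days behind the Gregorian.
1 January 1903 Gregorian − 13 days → 19 December 1902 Julian.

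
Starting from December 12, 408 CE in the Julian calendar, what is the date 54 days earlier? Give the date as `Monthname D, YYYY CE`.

October 19, 408 CE

Counting 54 days back from JDN 1870426 reaches JDN 1870372, which is October 19, 408 CE.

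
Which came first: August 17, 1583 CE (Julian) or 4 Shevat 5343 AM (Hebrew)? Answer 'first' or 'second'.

The two dates have Julian Day Numbers 2299477 and 2299265 respectively.
Since 2299265 < 2299477, the second date comes first.

second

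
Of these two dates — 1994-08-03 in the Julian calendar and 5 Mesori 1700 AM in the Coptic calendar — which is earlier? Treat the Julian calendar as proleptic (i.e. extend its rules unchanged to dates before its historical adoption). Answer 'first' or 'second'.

second

The two dates have Julian Day Numbers 2449581 and 2445924 respectively.
Since 2445924 < 2449581, the second date comes first.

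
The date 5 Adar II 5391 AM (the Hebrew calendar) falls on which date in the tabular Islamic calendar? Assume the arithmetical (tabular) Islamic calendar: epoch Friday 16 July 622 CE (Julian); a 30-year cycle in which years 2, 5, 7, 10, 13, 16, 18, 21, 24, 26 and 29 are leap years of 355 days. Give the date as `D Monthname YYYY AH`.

Both dates share Julian Day Number 2316838; in the tabular Islamic calendar that is 5 Sha'ban 1040 AH.

5 Sha'ban 1040 AH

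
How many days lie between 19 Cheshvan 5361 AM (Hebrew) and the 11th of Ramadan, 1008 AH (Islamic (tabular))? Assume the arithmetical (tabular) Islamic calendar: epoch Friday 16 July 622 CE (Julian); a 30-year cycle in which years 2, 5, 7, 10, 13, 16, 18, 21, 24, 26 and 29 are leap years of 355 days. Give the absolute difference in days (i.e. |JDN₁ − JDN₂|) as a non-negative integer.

215

First date → JDN 2305748; second date → JDN 2305533.
The interval is |2305748 − 2305533| = 215 days.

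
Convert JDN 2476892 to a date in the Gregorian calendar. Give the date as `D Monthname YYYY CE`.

25 May 2069 CE

Counting from JDN 2299161 = 15 Oct 1582 gives an offset of 177731 days.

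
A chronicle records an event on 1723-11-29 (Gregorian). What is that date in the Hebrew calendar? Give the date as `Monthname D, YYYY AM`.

Kislev 2, 5484 AM

Julian Day Number of the source date = 2350705.
Converting JDN 2350705 to the Hebrew calendar gives 2 Kislev 5484 AM.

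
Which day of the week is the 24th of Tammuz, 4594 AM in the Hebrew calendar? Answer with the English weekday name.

Equivalently 8 July 834 Gregorian, JDN 2025861.
Since JDN mod 7 = 5 (0 = Monday), the day is Saturday.

Saturday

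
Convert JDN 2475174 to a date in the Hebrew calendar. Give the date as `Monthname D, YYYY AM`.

Elul 29, 5824 AM

JDN 2475174 is 10 September 2064 in the Gregorian calendar.
In the Hebrew calendar that day is Elul 29, 5824 AM.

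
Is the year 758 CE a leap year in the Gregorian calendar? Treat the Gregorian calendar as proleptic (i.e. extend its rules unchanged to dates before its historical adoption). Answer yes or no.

no

758 is not divisible by 4, so it is a common year.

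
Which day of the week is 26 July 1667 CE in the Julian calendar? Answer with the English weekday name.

In the Gregorian calendar this is 5 August 1667 (JDN 2330136).
JDN 2330136 mod 7 = 4, and JDN 0 was a Monday, so this is a Friday.

Friday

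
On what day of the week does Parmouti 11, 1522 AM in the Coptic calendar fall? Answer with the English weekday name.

Friday

This is JDN 2380795 (18 April 1806 Gregorian).
2380795 ≡ 4 (mod 7); counting from Monday = 0 gives Friday.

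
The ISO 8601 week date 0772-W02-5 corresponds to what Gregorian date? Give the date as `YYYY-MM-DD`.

ISO week 1 of 772 is the week containing the first Thursday of 772.
Week 2, day 5 (Friday) lands on 0772-01-14.

0772-01-14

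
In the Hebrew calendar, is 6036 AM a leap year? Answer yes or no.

no

Hebrew year 6036 is year 13 of its 19-year Metonic cycle; leap years are at positions 3, 6, 8, 11, 14, 17, 19, so it is a common year (12 months).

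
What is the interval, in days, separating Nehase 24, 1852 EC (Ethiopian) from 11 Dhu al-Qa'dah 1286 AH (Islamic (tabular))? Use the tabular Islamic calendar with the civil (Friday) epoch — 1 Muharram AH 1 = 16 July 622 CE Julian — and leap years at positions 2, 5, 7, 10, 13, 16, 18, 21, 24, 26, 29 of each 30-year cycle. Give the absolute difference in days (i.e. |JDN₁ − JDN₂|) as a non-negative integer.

First date → JDN 2400652; second date → JDN 2404106.
The interval is |2400652 − 2404106| = 3454 days.

3454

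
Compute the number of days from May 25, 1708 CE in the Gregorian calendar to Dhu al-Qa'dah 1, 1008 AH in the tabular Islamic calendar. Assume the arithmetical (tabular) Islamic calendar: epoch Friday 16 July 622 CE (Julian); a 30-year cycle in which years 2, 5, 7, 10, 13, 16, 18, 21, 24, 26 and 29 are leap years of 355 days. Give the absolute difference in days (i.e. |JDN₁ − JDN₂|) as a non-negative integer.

39457

JDN of the first date = 2345039.
JDN of the second date = 2305582.
|2305582 − 2345039| = 39457.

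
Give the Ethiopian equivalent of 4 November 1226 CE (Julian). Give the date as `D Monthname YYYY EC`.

8 Hidar 1219 EC

Julian Day Number of the source date = 2169162.
Converting JDN 2169162 to the Ethiopian calendar gives 8 Hidar 1219 EC.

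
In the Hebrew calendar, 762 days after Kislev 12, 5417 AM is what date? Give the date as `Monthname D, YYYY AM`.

The starting date is JDN 2326234; 2326234 + 762 = 2326996.
JDN 2326996 corresponds to Tevet 4, 5419 AM.

Tevet 4, 5419 AM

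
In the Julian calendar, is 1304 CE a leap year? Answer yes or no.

yes

1304 mod 4 = 0, so it is a leap year in the Julian calendar.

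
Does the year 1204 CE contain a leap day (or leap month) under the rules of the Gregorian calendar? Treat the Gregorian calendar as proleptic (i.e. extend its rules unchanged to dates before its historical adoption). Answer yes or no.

1204 is divisible by 4 and not by 100, so it is a leap year.

yes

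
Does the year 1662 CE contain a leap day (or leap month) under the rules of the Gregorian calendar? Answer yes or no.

no

1662 is not divisible by 4, so it is a common year.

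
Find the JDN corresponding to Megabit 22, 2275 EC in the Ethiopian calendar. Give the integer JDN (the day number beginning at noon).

In the Gregorian calendar the same day is 2 April 2283.
JDN 2299161 is 15 October 1582 CE (Gregorian); the target day is +255839 days from there, so JDN = 2555000.

2555000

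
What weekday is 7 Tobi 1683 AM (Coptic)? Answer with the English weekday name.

In the Gregorian calendar this is 15 January 1967 (JDN 2439506).
JDN 2439506 mod 7 = 6, and JDN 0 was a Monday, so this is a Sunday.

Sunday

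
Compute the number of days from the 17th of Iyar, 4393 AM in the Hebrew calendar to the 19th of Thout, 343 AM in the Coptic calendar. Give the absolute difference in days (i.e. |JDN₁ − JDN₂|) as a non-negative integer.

2419

JDN of the first date = 1952382.
JDN of the second date = 1949963.
|1949963 − 1952382| = 2419.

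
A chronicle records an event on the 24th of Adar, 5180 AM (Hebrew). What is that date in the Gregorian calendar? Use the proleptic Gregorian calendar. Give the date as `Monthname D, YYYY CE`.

March 19, 1420 CE

Both dates share Julian Day Number 2239782; in the Gregorian calendar that is 19 March 1420 CE.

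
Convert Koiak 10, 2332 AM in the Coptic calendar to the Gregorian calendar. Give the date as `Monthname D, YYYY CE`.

December 25, 2615 CE

Julian Day Number of the source date = 2676527.
Converting JDN 2676527 to the Gregorian calendar gives 25 December 2615 CE.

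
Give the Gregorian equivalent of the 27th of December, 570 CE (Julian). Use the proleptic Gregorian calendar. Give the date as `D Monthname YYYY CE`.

For dates in this range the Gregorian date is 2 days ahead of the Julian.
27 December 570 Julian + 2 days → 29 December 570 Gregorian.

29 December 570 CE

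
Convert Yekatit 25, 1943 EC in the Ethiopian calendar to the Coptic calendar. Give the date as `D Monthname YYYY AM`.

Both dates share Julian Day Number 2433710; in the Coptic calendar that is 25 Meshir 1667 AM.

25 Meshir 1667 AM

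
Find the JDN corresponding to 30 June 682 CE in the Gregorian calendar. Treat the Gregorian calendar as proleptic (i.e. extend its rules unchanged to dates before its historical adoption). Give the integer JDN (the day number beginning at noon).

1970336

JDN 2451545 is 1 January 2000 CE (Gregorian); the target day is −481209 days from there, so JDN = 1970336.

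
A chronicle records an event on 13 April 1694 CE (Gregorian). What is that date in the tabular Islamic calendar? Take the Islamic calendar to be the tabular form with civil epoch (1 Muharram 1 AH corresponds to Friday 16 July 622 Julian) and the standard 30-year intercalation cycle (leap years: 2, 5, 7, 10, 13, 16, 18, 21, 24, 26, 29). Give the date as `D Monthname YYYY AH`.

17 Sha'ban 1105 AH

Julian Day Number of the source date = 2339884.
Converting JDN 2339884 to the tabular Islamic calendar gives 17 Sha'ban 1105 AH.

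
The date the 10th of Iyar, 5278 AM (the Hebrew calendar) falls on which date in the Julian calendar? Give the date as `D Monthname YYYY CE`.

21 April 1518 CE

The source date corresponds to 1 May 1518 in the proleptic Gregorian calendar (JDN 2275618).
That day falls on 21 April 1518 CE in the Julian calendar.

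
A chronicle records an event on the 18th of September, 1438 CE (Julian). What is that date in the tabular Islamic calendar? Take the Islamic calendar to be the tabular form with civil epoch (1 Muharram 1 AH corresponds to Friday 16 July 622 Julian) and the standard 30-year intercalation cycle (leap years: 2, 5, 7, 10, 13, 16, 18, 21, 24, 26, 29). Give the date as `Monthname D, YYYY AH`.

Rabi' al-Awwal 28, 842 AH

The source date corresponds to 27 September 1438 in the proleptic Gregorian calendar (JDN 2246548).
That day falls on 28 Rabi' al-Awwal 842 AH in the tabular Islamic calendar.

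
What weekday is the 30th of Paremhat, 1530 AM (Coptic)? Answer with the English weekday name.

This is JDN 2383706 (7 April 1814 Gregorian).
Since JDN mod 7 = 3 (0 = Monday), the day is Thursday.

Thursday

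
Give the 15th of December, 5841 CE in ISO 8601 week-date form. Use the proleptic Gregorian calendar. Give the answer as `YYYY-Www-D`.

The weekday is Wednesday (ISO weekday 3).
That Wednesday belongs to ISO week 50 of ISO year 5841.

5841-W50-3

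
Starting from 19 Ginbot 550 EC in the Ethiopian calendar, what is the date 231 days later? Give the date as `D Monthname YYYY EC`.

JDN of 19 Ginbot 550 EC = 1925001.
1925001 + 231 = 1925232.
JDN 1925232 in the Ethiopian calendar is 5 Tir 551 EC.

5 Tir 551 EC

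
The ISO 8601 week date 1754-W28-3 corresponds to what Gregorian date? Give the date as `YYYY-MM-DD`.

ISO week 1 of 1754 is the week containing the first Thursday of 1754.
Week 28, day 3 (Wednesday) lands on 1754-07-10.

1754-07-10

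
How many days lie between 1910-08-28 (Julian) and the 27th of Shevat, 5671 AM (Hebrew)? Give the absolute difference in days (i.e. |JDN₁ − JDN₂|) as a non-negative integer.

168

JDN of the first date = 2418925.
JDN of the second date = 2419093.
|2419093 − 2418925| = 168.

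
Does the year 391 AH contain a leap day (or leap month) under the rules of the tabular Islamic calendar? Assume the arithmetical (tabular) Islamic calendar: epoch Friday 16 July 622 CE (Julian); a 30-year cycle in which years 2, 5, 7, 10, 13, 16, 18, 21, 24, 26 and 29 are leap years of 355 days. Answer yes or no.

no

Year 391 AH is year 1 of its 30-year cycle; leap positions are 2, 5, 7, 10, 13, 16, 18, 21, 24, 26, 29, so it is a common year (354 days).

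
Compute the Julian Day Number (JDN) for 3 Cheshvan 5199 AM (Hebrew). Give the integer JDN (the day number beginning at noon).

Equivalently 31 October 1438 (proleptic Gregorian).
JDN 2451545 is 1 January 2000 CE (Gregorian); the target day is −204963 days from there, so JDN = 2246582.

2246582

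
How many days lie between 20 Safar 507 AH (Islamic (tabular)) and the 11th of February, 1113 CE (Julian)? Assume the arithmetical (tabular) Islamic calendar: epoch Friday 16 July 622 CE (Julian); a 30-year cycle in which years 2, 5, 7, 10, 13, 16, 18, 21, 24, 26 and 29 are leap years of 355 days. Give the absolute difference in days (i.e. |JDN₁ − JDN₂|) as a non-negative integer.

176

JDN of the first date = 2127799.
JDN of the second date = 2127623.
|2127623 − 2127799| = 176.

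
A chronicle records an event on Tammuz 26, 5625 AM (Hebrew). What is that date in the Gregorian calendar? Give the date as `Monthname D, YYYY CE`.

July 20, 1865 CE

Both dates share Julian Day Number 2402438; in the Gregorian calendar that is 20 July 1865 CE.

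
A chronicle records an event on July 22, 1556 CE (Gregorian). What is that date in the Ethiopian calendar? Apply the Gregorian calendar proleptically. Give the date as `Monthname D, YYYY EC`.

Hamle 18, 1548 EC

Julian Day Number of the source date = 2289580.
Converting JDN 2289580 to the Ethiopian calendar gives 18 Hamle 1548 EC.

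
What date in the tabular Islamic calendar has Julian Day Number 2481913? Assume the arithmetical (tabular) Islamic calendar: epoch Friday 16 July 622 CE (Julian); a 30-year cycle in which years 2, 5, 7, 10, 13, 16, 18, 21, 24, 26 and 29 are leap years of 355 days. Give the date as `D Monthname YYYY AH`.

4 Jumada al-Thani 1506 AH

JDN 2481913 is 22 February 2083 in the Gregorian calendar.
In the tabular Islamic calendar that day is 4 Jumada al-Thani 1506 AH.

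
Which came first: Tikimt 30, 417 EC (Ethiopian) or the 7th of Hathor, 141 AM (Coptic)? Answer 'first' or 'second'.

first

The two dates have Julian Day Numbers 1876224 and 1876231 respectively.
Since 1876224 < 1876231, the first date comes first.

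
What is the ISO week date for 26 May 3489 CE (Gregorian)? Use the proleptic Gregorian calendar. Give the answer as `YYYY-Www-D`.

3489-W21-7

The weekday is Sunday (ISO weekday 7).
That Sunday belongs to ISO week 21 of ISO year 3489.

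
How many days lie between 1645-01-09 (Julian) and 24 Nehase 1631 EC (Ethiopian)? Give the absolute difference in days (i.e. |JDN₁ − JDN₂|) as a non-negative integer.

JDN of the first date = 2321903.
JDN of the second date = 2319931.
|2319931 − 2321903| = 1972.

1972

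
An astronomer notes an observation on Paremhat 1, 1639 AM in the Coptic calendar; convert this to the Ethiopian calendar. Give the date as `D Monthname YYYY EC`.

1 Megabit 1915 EC

The source date corresponds to 10 March 1923 in the Gregorian calendar (JDN 2423489).
That day falls on 1 Megabit 1915 EC in the Ethiopian calendar.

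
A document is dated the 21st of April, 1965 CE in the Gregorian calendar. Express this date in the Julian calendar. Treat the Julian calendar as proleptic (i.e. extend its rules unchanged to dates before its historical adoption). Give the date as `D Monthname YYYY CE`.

At this point the Julian calendar is 13 days behind the Gregorian.
21 April 1965 Gregorian − 13 days → 8 April 1965 Julian.

8 April 1965 CE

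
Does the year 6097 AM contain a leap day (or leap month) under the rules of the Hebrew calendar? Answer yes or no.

Hebrew year 6097 is year 17 of its 19-year Metonic cycle; leap years are at positions 3, 6, 8, 11, 14, 17, 19, so it is a leap year (13 months).

yes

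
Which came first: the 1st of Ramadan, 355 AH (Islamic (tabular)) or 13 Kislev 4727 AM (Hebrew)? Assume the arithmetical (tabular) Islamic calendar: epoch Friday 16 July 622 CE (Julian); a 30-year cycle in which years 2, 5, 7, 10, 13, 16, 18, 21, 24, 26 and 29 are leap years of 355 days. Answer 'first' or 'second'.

First date → JDN 2074122; second date → JDN 2074221.
JDN 2074122 < JDN 2074221, so the first date is earlier.

first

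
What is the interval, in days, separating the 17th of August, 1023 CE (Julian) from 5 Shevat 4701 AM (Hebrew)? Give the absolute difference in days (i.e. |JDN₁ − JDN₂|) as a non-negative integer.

JDN of the first date = 2094937.
JDN of the second date = 2064764.
|2064764 − 2094937| = 30173.

30173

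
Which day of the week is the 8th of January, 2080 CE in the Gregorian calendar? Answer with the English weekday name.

Monday

Since JDN mod 7 = 0 (0 = Monday), the day is Monday.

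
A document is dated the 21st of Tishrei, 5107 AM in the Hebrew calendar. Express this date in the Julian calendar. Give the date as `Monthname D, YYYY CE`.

October 8, 1346 CE

Julian Day Number of the source date = 2212965.
Converting JDN 2212965 to the Julian calendar gives 8 October 1346 CE.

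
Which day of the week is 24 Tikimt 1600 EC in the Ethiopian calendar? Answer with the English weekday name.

This is JDN 2308309 (1 November 1607 Gregorian).
Since JDN mod 7 = 3 (0 = Monday), the day is Thursday.

Thursday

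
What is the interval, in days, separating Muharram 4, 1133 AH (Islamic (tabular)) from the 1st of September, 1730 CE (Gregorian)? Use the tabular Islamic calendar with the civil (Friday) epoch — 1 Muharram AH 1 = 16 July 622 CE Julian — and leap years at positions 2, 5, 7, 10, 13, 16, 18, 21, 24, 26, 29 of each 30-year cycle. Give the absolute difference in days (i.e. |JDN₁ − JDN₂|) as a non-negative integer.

First date → JDN 2349586; second date → JDN 2353173.
The interval is |2349586 − 2353173| = 3587 days.

3587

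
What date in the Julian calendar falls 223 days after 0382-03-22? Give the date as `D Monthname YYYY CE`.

31 October 382 CE

JDN of 0382-03-22 = 1860664.
1860664 + 223 = 1860887.
JDN 1860887 in the Julian calendar is 31 October 382 CE.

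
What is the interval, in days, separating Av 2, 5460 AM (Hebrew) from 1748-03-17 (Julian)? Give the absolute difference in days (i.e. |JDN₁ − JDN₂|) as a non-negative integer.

17420

JDN of the first date = 2342171.
JDN of the second date = 2359591.
|2359591 − 2342171| = 17420.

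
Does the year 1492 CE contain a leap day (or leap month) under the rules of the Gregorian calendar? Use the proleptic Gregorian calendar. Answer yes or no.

1492 is divisible by 4 and not by 100, so it is a leap year.

yes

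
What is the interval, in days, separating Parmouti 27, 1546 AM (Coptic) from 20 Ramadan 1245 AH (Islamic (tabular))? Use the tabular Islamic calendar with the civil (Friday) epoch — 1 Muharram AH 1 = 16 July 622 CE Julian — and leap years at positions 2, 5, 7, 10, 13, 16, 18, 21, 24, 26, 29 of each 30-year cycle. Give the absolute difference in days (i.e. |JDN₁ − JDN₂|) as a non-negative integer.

JDN of the first date = 2389577.
JDN of the second date = 2389527.
|2389527 − 2389577| = 50.

50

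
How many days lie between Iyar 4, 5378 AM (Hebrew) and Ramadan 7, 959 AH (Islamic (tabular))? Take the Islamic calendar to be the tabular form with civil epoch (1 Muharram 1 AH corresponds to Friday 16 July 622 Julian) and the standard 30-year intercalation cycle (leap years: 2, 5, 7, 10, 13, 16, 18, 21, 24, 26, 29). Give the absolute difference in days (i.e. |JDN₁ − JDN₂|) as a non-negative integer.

First date → JDN 2312141; second date → JDN 2288165.
The interval is |2312141 − 2288165| = 23976 days.

23976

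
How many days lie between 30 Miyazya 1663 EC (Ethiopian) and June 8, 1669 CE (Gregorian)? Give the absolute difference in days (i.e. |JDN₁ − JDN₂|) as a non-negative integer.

JDN of the first date = 2331505.
JDN of the second date = 2330809.
|2330809 − 2331505| = 696.

696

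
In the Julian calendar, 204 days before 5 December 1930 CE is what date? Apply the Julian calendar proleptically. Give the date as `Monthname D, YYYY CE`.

Counting 204 days back from JDN 2426329 reaches JDN 2426125, which is May 15, 1930 CE.

May 15, 1930 CE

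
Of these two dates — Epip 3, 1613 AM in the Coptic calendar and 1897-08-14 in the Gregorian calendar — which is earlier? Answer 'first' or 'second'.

first

Converting both to JDN: 2414115 vs 2414151; the smaller is the first.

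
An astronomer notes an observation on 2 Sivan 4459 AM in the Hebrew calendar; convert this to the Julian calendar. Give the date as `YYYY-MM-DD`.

Both dates share Julian Day Number 1976494; in the Julian calendar that is 7 May 699 CE.

0699-05-07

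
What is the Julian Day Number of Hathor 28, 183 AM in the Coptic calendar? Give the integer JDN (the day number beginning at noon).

Equivalently 25 November 466 (proleptic Gregorian).
JDN 2299161 is 15 October 1582 CE (Gregorian); the target day is −407569 days from there, so JDN = 1891592.

1891592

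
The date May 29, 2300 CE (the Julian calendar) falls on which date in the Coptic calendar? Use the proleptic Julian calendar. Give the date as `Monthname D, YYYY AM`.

The source date corresponds to 14 June 2300 in the Gregorian calendar (JDN 2561282).
That day falls on 4 Paoni 2016 AM in the Coptic calendar.

Paoni 4, 2016 AM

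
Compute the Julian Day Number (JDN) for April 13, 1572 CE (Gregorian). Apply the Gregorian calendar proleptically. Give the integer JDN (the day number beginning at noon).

2295324

JDN 2400001 is 17 November 1858 CE (Gregorian), MJD 0; the target day is −104677 days from there, so JDN = 2295324.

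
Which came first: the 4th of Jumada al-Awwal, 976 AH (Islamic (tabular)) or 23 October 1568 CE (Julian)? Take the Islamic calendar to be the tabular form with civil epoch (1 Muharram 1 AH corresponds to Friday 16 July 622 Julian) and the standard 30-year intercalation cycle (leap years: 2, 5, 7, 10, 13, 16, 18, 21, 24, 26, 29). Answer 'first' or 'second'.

second

The two dates have Julian Day Numbers 2294068 and 2294066 respectively.
Since 2294066 < 2294068, the second date comes first.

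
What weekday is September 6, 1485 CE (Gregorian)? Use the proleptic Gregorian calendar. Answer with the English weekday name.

Sunday

2263694 ≡ 6 (mod 7); counting from Monday = 0 gives Sunday.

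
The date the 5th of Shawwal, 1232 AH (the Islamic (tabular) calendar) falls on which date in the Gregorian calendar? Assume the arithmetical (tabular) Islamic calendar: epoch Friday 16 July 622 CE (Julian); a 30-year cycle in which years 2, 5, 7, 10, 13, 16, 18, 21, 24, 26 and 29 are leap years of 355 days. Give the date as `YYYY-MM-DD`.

1817-08-18

Both dates share Julian Day Number 2384935; in the Gregorian calendar that is 18 August 1817 CE.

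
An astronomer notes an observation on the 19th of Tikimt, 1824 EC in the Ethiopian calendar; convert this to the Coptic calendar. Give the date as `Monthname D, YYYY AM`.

Paopi 19, 1548 AM

Julian Day Number of the source date = 2390120.
Converting JDN 2390120 to the Coptic calendar gives 19 Paopi 1548 AM.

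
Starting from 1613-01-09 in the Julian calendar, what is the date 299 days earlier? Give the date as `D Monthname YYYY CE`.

16 March 1612 CE

Counting 299 days back from JDN 2310215 reaches JDN 2309916, which is 16 March 1612 CE.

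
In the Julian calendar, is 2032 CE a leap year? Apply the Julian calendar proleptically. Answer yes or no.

yes

2032 mod 4 = 0, so it is a leap year in the Julian calendar.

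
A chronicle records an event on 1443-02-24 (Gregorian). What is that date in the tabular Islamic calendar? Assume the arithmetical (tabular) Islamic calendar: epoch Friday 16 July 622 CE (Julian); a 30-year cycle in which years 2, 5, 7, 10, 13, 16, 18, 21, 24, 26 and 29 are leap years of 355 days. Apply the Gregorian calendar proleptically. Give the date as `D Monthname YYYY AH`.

14 Shawwal 846 AH

Julian Day Number of the source date = 2248159.
Converting JDN 2248159 to the tabular Islamic calendar gives 14 Shawwal 846 AH.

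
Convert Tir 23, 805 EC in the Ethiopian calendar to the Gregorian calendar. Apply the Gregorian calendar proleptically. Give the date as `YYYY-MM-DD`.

Both dates share Julian Day Number 2018024; in the Gregorian calendar that is 22 January 813 CE.

0813-01-22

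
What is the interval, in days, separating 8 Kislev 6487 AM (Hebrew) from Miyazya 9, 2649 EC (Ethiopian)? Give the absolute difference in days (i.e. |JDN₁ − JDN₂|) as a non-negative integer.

First date → JDN 2717039; second date → JDN 2691621.
The interval is |2717039 − 2691621| = 25418 days.

25418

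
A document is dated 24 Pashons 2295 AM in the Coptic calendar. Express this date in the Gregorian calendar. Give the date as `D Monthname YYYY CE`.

5 June 2579 CE

Both dates share Julian Day Number 2663176; in the Gregorian calendar that is 5 June 2579 CE.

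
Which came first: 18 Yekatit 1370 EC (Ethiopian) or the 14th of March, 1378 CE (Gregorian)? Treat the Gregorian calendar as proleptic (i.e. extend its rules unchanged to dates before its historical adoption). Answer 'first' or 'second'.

First date → JDN 2224415; second date → JDN 2224437.
JDN 2224415 < JDN 2224437, so the first date is earlier.

first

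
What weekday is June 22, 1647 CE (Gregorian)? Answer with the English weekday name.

Saturday

JDN 2322787 mod 7 = 5, and JDN 0 was a Monday, so this is a Saturday.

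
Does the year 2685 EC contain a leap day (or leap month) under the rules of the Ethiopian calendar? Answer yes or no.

2685 mod 4 = 1; in the Ethiopian calendar a year is leap when year mod 4 = 3, so it is a common year.

no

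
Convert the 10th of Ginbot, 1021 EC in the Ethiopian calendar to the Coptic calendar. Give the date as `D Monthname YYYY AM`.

10 Pashons 745 AM

Both dates share Julian Day Number 2097025; in the Coptic calendar that is 10 Pashons 745 AM.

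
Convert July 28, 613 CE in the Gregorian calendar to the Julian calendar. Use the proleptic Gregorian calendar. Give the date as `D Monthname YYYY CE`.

25 July 613 CE

At this point the Julian calendar is 3 days behind the Gregorian.
28 July 613 Gregorian − 3 days → 25 July 613 Julian.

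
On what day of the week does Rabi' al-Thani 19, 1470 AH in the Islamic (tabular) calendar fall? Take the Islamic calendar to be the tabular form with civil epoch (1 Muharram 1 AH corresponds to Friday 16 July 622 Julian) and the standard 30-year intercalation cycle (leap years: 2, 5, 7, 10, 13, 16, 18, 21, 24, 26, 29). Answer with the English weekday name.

Wednesday

Equivalently 5 February 2048 Gregorian, JDN 2469112.
JDN 2469112 mod 7 = 2, and JDN 0 was a Monday, so this is a Wednesday.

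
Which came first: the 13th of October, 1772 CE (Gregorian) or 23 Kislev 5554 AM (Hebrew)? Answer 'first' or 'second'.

Converting both to JDN: 2368556 vs 2376271; the smaller is the first.

first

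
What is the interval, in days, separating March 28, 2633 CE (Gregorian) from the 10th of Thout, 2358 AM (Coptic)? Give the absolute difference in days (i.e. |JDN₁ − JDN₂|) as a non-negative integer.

JDN of the first date = 2682830.
JDN of the second date = 2685933.
|2685933 − 2682830| = 3103.

3103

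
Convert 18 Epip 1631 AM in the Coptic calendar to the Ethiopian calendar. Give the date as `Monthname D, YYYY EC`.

The source date corresponds to 25 July 1915 in the Gregorian calendar (JDN 2420704).
That day falls on 18 Hamle 1907 EC in the Ethiopian calendar.

Hamle 18, 1907 EC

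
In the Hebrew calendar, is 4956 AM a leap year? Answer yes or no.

no

Hebrew year 4956 is year 16 of its 19-year Metonic cycle; leap years are at positions 3, 6, 8, 11, 14, 17, 19, so it is a common year (12 months).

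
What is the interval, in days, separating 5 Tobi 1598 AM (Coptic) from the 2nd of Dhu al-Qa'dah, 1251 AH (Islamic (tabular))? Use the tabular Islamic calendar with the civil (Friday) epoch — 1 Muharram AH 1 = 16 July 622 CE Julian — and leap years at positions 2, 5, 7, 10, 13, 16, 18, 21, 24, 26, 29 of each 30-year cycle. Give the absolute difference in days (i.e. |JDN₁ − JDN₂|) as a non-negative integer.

First date → JDN 2408458; second date → JDN 2391694.
The interval is |2408458 − 2391694| = 16764 days.

16764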